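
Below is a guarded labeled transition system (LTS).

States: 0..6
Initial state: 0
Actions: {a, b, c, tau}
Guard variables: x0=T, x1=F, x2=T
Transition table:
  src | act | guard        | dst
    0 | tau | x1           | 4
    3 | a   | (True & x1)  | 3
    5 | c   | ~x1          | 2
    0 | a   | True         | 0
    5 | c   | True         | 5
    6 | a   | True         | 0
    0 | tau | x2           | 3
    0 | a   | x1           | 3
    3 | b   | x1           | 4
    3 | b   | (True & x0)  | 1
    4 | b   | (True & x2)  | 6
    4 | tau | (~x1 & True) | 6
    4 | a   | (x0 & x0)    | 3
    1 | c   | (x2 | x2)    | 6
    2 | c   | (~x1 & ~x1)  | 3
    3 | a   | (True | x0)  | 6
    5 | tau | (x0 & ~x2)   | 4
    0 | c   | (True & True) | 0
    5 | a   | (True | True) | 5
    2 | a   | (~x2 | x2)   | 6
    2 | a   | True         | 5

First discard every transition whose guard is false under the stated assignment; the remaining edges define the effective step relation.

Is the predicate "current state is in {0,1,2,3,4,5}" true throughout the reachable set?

Answer: INVARIANT VIOLATED at state 6

Trace:
Safe = {0,1,2,3,4,5}
Reachable = {0,1,3,6}
  0: safe
  1: safe
  3: safe
  6: outside
witness against invariant: tau·a → 6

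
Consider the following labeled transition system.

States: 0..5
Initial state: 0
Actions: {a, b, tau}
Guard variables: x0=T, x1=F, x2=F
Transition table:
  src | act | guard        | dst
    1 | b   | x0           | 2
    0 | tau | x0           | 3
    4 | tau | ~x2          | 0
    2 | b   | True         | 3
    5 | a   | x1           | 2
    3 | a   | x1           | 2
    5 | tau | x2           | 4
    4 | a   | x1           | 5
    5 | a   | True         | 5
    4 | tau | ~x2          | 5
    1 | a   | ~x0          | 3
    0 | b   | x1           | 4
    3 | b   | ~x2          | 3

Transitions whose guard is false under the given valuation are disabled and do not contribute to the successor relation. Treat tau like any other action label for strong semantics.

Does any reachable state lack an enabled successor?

R = {0,3}
  0: tau→3  [deg 1]
  3: b→3  [deg 1]

Answer: DEADLOCK-FREE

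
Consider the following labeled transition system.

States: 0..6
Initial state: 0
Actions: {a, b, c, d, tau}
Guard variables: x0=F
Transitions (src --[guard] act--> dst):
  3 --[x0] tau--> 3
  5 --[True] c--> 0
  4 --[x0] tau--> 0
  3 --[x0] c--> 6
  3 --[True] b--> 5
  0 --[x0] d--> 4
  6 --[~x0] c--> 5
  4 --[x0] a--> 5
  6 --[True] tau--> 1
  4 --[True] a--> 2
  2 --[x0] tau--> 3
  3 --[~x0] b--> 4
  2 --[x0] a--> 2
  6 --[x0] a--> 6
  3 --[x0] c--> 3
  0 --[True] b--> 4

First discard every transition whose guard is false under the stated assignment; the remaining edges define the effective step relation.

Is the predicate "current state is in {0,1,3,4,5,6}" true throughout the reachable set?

Answer: INVARIANT VIOLATED at state 2

Analysis:
Allowed set {0,1,3,4,5,6}
Reach set: {0,2,4}
  0: ✓
  2: VIOLATES
  4: ✓
counterexample path to 2: b·a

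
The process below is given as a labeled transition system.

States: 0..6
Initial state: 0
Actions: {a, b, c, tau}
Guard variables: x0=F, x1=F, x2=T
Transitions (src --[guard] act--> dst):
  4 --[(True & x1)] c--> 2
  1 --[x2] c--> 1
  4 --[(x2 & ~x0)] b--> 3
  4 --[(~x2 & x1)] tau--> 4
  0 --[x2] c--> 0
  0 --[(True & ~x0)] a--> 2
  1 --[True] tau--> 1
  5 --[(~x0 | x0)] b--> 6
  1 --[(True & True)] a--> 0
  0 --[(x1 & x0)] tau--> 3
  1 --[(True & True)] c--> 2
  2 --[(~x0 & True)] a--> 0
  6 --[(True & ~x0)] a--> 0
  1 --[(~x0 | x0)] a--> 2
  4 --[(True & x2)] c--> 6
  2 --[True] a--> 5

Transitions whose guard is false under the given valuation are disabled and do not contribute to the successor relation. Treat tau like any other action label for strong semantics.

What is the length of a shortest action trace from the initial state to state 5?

Breadth-first toward 5:
  Layer 0: {0}
  Layer 1: {2}
  Layer 2: {5}
depth(5)=2, e.g. a·a

Answer: 2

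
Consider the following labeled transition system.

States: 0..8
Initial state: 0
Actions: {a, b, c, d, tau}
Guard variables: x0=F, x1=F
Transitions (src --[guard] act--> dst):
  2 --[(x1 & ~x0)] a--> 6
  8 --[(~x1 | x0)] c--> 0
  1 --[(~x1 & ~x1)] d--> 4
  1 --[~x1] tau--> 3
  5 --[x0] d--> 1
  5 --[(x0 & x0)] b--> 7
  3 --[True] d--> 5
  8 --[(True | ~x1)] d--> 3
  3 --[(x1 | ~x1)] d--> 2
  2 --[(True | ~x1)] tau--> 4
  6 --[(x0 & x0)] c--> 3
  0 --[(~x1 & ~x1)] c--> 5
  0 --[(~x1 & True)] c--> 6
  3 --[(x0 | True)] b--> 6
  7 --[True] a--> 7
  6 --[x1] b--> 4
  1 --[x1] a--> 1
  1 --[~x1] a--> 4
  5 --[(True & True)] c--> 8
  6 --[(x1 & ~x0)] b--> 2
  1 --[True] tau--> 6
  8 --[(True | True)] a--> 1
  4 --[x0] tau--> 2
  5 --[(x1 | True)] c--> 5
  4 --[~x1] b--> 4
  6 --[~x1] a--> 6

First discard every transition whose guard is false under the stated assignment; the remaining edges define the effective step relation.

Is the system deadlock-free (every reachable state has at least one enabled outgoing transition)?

Answer: DEADLOCK-FREE

Working:
Reachable = {0,1,2,3,4,5,6,8}
  0: c→5  c→6  [2 out]
  1: a→4  d→4  tau→3  tau→6  [4 out]
  2: tau→4  [1 out]
  3: b→6  d→2  d→5  [3 out]
  4: b→4  [1 out]
  5: c→5  c→8  [2 out]
  6: a→6  [1 out]
  8: a→1  c→0  d→3  [3 out]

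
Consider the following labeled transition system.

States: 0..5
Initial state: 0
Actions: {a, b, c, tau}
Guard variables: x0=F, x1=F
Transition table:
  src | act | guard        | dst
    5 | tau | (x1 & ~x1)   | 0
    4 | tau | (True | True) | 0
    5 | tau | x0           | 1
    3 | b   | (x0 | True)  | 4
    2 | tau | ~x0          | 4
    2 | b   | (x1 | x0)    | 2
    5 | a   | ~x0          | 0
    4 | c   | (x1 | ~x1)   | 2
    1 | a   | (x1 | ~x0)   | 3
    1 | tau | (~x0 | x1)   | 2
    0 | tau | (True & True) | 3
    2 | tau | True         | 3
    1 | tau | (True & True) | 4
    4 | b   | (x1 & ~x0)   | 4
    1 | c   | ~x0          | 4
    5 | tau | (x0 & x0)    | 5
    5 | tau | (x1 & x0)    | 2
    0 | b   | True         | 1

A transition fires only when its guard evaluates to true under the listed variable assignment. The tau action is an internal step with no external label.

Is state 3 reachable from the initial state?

Answer: REACHABLE

Analysis:
Guard filter leaves 12 enabled edge(s).
L0 = {0}
L1 = {1,3}  total {0,1,3}
L2 = {2,4}  total {0,1,2,3,4}
R = {0,1,2,3,4}
witness 3: tau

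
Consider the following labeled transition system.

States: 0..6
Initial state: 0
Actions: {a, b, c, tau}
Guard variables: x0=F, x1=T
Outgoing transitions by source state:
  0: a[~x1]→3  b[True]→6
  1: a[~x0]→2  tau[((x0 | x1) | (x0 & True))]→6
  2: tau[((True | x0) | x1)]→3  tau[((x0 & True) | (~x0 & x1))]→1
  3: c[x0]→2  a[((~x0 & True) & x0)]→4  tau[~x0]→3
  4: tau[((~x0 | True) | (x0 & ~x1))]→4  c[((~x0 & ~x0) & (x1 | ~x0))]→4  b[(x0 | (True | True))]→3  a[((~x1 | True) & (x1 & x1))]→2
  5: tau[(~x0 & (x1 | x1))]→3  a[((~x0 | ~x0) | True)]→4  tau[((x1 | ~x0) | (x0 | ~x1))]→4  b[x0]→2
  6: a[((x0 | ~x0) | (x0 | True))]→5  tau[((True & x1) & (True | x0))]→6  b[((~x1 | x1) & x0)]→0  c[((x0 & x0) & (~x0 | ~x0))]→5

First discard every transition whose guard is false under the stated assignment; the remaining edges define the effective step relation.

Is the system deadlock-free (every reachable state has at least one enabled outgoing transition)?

R = {0,1,2,3,4,5,6}
  0: b→6  [1 exit(s)]
  1: a→2  tau→6  [2 exit(s)]
  2: tau→1  tau→3  [2 exit(s)]
  3: tau→3  [1 exit(s)]
  4: a→2  b→3  c→4  tau→4  [4 exit(s)]
  5: a→4  tau→3  tau→4  [3 exit(s)]
  6: a→5  tau→6  [2 exit(s)]

Answer: DEADLOCK-FREE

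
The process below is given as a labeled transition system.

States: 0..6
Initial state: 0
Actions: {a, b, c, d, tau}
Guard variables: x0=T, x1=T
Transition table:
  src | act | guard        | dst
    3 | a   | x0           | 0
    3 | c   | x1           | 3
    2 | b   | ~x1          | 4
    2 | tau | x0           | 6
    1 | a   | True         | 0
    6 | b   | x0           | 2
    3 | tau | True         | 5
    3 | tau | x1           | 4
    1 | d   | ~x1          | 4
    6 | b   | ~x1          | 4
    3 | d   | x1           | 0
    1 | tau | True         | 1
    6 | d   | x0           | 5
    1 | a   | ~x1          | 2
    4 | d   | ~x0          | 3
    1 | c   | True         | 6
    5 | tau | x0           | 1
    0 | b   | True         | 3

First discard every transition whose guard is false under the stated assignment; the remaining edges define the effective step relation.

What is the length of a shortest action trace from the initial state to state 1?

Layered search for 1:
  depth 0: {0}
  depth 1: {3}
  depth 2: {4,5}
  depth 3: {1}
depth(1)=3, e.g. b·tau·tau

Answer: 3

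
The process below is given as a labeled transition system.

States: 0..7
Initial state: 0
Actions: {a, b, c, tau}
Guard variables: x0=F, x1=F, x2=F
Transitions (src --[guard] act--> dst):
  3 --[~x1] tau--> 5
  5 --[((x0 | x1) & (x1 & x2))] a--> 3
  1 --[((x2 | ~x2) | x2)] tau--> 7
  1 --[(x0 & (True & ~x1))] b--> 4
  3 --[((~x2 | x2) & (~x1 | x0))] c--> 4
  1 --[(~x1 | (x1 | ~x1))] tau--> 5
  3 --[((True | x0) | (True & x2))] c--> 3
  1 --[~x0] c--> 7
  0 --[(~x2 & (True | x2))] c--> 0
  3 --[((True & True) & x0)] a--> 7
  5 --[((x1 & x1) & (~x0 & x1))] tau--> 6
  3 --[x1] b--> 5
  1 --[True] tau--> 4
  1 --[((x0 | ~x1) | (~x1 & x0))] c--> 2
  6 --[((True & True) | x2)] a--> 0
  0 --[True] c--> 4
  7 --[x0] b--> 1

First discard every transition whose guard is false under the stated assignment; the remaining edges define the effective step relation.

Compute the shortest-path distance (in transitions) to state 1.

Answer: UNREACHABLE

Trace:
Breadth-first toward 1:
  Layer 0: {0}
  Layer 1: {4}
1 never appears.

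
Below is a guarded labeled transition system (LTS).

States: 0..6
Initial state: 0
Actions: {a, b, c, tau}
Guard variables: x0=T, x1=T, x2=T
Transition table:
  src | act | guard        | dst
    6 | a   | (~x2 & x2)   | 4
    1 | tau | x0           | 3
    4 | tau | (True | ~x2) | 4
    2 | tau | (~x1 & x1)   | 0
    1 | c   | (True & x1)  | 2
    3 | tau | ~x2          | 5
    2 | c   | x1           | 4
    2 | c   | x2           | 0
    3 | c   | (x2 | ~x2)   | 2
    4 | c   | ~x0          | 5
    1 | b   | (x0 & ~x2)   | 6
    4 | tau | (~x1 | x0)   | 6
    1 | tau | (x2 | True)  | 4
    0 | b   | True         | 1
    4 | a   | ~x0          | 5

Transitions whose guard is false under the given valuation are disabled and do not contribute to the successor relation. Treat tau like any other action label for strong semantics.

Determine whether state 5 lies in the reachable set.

Answer: UNREACHABLE

Trace:
Guard filter leaves 9 enabled edge(s).
L0 = {0}
L1 = {1}  now seen {0,1}
L2 = {2,3,4}  now seen {0,1,2,3,4}
L3 = {6}  now seen {0,1,2,3,4,6}
Reachable = {0,1,2,3,4,6}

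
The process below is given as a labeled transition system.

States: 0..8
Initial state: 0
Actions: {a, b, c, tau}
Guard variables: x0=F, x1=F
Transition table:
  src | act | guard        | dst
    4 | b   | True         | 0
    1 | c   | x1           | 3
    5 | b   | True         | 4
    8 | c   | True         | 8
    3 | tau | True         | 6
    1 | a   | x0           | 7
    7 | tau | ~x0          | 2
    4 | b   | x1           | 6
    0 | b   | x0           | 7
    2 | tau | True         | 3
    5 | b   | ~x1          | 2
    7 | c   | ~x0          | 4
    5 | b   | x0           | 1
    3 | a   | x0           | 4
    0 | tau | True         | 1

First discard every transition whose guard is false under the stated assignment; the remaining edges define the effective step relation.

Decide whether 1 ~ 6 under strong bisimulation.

Refine partition for ~:
  P[0] = {{0,1,2,3,4,5,6,7,8}}
  P[1] = {{0,2,3},{1,6},{4,5},{7},{8}}
  P[2] = {{0,3},{1,6},{2},{4},{5},{7},{8}}
stable after 3 split(s): 7 block(s)
[1]={1,6}  [6]={1,6}

Answer: BISIMILAR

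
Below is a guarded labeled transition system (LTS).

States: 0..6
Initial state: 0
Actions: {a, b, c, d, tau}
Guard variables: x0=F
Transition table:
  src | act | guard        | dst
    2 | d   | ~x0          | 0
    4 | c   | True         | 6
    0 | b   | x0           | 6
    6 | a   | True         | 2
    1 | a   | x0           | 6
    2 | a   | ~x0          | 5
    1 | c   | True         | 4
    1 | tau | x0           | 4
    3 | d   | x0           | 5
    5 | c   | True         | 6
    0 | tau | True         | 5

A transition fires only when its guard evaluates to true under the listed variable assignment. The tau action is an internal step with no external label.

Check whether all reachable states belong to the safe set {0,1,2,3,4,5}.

Answer: INVARIANT VIOLATED at state 6

Trace:
Allowed set {0,1,2,3,4,5}
Reachable = {0,2,5,6}
  0: safe
  2: safe
  5: safe
  6: outside
counterexample path to 6: tau·c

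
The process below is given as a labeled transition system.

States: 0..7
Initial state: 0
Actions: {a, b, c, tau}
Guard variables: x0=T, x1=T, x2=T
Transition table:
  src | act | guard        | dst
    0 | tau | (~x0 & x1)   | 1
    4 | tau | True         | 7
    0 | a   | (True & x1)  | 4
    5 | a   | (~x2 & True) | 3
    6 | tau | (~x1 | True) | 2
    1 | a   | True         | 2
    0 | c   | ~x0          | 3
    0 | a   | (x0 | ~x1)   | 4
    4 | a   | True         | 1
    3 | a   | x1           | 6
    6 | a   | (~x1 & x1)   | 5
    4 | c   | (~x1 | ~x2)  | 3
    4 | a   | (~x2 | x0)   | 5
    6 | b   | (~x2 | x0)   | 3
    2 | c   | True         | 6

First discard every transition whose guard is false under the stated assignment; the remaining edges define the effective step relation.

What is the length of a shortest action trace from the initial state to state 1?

Answer: 2

Working:
Breadth-first toward 1:
  depth 0: {0}
  depth 1: {4}
  depth 2: {1,5,7}
depth(1)=2, e.g. a·a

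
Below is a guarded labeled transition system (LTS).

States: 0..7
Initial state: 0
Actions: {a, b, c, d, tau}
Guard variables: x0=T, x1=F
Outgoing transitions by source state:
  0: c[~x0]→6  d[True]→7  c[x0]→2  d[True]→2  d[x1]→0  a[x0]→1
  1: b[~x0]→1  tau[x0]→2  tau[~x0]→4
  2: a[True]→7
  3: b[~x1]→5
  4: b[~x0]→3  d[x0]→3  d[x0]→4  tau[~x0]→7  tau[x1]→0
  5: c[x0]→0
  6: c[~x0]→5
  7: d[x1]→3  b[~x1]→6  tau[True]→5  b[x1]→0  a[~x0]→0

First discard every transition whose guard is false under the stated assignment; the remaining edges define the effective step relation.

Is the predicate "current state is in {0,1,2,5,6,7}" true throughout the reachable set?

Inv-set: {0,1,2,5,6,7}
R = {0,1,2,5,6,7}
  0: ok
  1: ok
  2: ok
  5: ok
  6: ok
  7: ok

Answer: INVARIANT HOLDS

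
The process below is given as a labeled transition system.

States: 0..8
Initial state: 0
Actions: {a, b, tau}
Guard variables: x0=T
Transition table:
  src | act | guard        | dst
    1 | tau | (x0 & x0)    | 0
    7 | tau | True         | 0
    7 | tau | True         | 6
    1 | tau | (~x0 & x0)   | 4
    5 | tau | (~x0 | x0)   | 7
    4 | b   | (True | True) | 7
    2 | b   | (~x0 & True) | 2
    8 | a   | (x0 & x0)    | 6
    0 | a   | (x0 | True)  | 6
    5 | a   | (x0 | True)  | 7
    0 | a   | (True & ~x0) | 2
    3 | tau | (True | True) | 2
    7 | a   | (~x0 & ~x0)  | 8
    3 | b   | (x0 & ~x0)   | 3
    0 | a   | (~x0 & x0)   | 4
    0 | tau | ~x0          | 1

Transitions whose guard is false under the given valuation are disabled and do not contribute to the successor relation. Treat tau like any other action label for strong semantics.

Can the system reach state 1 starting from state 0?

Answer: UNREACHABLE

Analysis:
After dropping false guards: 9 live edges.
L0 = {0}
L1 = {6}  cumulative {0,6}
R = {0,6}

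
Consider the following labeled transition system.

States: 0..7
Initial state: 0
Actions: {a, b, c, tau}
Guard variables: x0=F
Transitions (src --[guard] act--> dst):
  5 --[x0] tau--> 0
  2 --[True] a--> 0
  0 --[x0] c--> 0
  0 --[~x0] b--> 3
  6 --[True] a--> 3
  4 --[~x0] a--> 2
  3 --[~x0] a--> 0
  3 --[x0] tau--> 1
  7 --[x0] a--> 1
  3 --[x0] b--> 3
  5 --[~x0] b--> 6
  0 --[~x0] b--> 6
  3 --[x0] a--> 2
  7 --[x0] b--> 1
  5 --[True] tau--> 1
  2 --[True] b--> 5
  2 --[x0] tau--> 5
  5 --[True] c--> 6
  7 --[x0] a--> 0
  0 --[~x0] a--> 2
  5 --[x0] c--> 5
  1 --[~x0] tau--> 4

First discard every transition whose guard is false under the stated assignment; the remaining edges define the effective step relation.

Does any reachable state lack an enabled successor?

Answer: DEADLOCK-FREE

Working:
Reach set: {0,1,2,3,4,5,6}
  0: a→2  b→3  b→6  [deg 3]
  1: tau→4  [deg 1]
  2: a→0  b→5  [deg 2]
  3: a→0  [deg 1]
  4: a→2  [deg 1]
  5: b→6  c→6  tau→1  [deg 3]
  6: a→3  [deg 1]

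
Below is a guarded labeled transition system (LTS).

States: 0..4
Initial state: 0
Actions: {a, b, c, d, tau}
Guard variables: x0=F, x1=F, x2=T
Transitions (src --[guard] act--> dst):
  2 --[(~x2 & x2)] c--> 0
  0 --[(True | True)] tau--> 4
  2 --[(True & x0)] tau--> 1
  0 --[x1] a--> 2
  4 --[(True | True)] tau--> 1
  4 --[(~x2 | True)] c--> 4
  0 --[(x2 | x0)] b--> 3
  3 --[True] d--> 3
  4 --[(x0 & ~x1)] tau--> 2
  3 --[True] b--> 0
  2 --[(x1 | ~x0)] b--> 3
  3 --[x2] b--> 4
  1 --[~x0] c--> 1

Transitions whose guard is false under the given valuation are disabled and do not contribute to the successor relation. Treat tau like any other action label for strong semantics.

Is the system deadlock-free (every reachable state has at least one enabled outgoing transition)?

Answer: DEADLOCK-FREE

Analysis:
R = {0,1,3,4}
  0: b→3  tau→4  [2 out]
  1: c→1  [1 out]
  3: b→0  b→4  d→3  [3 out]
  4: c→4  tau→1  [2 out]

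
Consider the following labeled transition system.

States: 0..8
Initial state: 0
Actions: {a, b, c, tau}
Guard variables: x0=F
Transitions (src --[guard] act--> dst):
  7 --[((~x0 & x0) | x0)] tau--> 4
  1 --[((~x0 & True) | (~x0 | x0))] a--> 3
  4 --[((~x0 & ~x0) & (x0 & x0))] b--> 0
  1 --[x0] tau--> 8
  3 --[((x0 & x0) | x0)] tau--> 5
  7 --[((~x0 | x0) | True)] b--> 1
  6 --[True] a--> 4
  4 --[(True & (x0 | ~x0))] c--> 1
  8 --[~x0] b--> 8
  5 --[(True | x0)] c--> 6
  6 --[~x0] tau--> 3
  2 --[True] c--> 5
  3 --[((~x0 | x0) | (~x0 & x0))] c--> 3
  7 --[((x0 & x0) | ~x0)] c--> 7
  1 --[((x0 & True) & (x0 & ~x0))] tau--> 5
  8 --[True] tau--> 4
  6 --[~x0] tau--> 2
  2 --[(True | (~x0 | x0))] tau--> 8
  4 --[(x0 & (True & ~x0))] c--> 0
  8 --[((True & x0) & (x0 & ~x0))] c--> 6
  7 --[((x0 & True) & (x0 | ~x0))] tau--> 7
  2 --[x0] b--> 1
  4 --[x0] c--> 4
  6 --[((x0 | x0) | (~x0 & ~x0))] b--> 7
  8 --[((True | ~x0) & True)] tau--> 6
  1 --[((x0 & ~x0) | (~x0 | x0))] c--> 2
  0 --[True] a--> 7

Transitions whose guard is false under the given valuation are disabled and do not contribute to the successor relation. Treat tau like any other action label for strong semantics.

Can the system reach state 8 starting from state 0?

Answer: REACHABLE

Trace:
Guard filter leaves 17 enabled edge(s).
depth 0: {0}
depth 1: {7}  cumulative {0,7}
depth 2: {1}  cumulative {0,1,7}
depth 3: {2,3}  cumulative {0,1,2,3,7}
depth 4: {5,8}  cumulative {0,1,2,3,5,7,8}
depth 5: {4,6}  cumulative {0,1,2,3,4,5,6,7,8}
Reachable = {0,1,2,3,4,5,6,7,8}
trace reaching 8: a·b·c·tau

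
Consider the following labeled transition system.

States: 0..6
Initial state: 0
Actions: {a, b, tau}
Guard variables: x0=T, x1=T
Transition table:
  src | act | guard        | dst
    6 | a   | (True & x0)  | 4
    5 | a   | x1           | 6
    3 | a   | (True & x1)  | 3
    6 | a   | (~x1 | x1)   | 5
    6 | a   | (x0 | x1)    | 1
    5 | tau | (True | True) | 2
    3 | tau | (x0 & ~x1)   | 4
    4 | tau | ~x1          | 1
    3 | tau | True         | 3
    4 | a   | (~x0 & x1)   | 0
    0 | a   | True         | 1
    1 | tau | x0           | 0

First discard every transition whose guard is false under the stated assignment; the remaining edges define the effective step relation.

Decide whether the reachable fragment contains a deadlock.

Answer: DEADLOCK-FREE

Working:
Reachable = {0,1}
  0: a→1  [1 exit(s)]
  1: tau→0  [1 exit(s)]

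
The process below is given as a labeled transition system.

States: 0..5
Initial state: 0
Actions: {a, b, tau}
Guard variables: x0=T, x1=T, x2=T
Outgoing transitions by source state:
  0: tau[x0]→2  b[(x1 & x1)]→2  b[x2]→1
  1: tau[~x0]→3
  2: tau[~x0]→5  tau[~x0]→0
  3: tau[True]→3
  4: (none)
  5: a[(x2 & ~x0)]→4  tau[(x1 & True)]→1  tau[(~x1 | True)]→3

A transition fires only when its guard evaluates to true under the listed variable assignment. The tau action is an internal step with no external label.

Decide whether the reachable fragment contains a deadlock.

Reachable = {0,1,2}
  0: b→1  b→2  tau→2  [3 out]
  1: ∅  [deadlock]
  2: ∅  [deadlock]
witness 1: b

Answer: DEADLOCK at state 1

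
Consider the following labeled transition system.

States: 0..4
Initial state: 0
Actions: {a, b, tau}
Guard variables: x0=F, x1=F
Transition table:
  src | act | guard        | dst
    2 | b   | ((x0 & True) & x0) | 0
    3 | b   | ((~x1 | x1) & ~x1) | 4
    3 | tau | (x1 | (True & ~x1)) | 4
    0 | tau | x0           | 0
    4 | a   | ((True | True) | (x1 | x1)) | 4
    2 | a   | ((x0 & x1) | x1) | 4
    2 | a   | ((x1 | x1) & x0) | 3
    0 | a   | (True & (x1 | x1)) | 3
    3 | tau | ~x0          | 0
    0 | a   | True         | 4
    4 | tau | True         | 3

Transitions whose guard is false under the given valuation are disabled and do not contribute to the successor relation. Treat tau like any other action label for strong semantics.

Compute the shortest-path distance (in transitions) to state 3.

Breadth-first toward 3:
  depth 0: {0}
  depth 1: {4}
  depth 2: {3}
first hit 3 at d=2 via a·tau

Answer: 2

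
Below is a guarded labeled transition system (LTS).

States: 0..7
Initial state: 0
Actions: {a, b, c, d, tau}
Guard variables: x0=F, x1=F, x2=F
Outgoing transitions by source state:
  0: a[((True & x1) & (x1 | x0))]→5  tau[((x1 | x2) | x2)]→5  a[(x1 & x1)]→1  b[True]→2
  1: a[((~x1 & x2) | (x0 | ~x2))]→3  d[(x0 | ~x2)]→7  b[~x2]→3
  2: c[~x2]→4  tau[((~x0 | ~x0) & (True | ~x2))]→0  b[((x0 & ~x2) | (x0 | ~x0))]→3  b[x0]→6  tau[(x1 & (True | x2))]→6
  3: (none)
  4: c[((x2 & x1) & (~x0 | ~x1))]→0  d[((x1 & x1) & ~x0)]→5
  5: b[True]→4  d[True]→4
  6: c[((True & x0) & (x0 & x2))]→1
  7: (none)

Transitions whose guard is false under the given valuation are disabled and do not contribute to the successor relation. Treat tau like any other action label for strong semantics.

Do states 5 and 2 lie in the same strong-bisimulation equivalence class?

Answer: NOT BISIMILAR

Analysis:
Refine partition for ~:
  round 0: {{0,1,2,3,4,5,6,7}}
  round 1: {{0},{1},{2},{3,4,6,7},{5}}
stable after 2 split(s): 5 block(s)
class of 5: {5}; class of 2: {2}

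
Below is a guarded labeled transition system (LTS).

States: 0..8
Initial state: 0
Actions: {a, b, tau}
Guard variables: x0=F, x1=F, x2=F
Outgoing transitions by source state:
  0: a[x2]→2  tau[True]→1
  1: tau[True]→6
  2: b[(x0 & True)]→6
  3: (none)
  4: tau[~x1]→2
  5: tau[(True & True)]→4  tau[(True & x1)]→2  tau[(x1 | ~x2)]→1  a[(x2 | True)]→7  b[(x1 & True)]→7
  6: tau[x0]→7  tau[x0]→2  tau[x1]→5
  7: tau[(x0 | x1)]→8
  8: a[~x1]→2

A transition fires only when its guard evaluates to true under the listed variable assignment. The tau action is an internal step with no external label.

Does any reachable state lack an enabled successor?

Answer: DEADLOCK at state 6

Analysis:
Reachable = {0,1,6}
  0: tau→1  [deg 1]
  1: tau→6  [deg 1]
  6: ∅  [no exit]
witness 6: tau·tau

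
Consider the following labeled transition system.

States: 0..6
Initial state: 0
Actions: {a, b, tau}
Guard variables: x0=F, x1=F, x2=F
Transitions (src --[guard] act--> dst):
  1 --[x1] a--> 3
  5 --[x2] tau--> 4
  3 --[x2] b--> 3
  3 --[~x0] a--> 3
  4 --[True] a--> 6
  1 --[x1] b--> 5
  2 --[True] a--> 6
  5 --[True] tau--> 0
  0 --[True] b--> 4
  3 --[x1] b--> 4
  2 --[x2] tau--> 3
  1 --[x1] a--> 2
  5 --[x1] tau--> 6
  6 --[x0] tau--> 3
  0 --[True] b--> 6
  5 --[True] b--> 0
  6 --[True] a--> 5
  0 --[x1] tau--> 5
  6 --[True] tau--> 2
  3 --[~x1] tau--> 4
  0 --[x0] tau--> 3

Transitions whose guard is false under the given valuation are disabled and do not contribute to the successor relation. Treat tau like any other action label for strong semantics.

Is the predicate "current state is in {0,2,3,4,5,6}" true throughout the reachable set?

Inv-set: {0,2,3,4,5,6}
Reachable = {0,2,4,5,6}
  0: ok
  2: ok
  4: ok
  5: ok
  6: ok

Answer: INVARIANT HOLDS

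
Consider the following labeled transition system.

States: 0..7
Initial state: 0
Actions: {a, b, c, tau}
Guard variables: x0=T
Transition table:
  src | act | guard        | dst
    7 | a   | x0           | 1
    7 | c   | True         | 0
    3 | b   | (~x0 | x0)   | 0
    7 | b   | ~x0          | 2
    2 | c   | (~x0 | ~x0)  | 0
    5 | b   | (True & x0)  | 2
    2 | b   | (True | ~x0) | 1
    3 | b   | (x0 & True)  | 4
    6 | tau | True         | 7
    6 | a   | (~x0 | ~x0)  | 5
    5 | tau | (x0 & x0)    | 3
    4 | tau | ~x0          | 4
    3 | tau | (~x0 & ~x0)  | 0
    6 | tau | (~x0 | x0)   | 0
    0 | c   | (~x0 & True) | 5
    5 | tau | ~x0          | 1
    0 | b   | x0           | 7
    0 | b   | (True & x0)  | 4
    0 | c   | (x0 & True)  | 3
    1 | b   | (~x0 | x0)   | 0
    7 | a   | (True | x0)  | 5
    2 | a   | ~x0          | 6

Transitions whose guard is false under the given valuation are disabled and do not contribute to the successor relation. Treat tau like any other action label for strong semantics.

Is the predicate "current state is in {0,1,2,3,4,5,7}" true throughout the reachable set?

Answer: INVARIANT HOLDS

Trace:
Allowed set {0,1,2,3,4,5,7}
Reachable = {0,1,2,3,4,5,7}
  0: ✓
  1: ✓
  2: ✓
  3: ✓
  4: ✓
  5: ✓
  7: ✓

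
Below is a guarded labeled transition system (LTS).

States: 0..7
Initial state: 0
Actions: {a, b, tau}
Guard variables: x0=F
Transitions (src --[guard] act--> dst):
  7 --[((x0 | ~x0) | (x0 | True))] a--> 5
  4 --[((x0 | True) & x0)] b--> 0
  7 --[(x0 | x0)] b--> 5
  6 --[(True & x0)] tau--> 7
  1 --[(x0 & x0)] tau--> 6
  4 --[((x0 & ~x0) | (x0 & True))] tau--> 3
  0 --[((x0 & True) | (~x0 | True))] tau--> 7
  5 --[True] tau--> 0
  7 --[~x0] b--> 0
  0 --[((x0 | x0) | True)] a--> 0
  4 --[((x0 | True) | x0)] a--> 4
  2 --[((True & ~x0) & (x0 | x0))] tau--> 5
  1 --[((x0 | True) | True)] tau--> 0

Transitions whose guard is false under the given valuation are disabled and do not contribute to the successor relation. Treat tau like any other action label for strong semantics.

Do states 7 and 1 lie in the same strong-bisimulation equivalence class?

Answer: NOT BISIMILAR

Working:
Bisimulation quotient by refinement:
  π0 = {{0,1,2,3,4,5,6,7}}
  π1 = {{0},{1,5},{2,3,6},{4},{7}}
5 equivalence class(es) (converged in 2)
7∈{7}, 1∈{1,5}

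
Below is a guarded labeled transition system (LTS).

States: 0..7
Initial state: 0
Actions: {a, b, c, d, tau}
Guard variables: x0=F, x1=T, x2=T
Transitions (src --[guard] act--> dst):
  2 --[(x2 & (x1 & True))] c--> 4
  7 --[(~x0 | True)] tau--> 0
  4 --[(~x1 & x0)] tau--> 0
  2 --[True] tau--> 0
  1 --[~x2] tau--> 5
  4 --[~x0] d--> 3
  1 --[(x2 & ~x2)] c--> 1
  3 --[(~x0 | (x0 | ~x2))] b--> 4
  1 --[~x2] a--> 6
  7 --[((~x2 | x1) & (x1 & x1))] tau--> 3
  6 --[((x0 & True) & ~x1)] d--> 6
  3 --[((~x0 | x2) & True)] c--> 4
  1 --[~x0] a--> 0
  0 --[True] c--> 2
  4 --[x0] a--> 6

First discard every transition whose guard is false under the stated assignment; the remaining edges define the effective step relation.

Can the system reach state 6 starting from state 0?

Answer: UNREACHABLE

Working:
After dropping false guards: 9 live edges.
L0 = {0}
L1 = {2}  total {0,2}
L2 = {4}  total {0,2,4}
L3 = {3}  total {0,2,3,4}
Reach set: {0,2,3,4}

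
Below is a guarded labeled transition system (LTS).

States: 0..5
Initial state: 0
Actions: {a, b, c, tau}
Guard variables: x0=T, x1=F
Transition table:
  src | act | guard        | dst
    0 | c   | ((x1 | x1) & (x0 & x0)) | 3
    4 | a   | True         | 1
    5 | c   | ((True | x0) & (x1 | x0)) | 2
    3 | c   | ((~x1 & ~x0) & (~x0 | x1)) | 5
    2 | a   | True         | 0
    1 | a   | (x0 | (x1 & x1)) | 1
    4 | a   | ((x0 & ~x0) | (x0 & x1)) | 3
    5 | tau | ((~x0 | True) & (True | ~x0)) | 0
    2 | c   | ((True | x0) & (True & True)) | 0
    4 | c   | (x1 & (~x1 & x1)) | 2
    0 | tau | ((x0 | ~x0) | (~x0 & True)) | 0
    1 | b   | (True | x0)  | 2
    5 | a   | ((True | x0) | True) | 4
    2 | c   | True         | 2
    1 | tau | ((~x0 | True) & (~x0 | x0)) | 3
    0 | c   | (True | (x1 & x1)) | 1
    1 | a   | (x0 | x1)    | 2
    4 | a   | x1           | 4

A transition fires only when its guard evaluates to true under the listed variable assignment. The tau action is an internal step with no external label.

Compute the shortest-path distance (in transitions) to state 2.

Breadth-first toward 2:
  L0 = {0}
  L1 = {1}
  L2 = {2,3}
depth(2)=2, e.g. c·a

Answer: 2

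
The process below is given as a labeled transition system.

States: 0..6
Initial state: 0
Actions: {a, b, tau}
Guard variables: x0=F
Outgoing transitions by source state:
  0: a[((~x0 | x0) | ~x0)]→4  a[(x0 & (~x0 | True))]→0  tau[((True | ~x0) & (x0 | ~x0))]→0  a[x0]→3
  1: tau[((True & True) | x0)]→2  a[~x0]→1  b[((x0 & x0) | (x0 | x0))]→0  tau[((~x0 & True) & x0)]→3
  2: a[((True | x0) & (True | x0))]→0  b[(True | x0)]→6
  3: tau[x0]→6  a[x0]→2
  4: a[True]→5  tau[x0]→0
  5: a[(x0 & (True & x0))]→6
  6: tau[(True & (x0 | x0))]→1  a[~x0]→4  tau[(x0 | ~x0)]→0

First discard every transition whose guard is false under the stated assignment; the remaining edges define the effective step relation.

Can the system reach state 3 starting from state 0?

Guard filter leaves 9 enabled edge(s).
L0 = {0}
L1 = {4}  cumulative {0,4}
L2 = {5}  cumulative {0,4,5}
Reach set: {0,4,5}

Answer: UNREACHABLE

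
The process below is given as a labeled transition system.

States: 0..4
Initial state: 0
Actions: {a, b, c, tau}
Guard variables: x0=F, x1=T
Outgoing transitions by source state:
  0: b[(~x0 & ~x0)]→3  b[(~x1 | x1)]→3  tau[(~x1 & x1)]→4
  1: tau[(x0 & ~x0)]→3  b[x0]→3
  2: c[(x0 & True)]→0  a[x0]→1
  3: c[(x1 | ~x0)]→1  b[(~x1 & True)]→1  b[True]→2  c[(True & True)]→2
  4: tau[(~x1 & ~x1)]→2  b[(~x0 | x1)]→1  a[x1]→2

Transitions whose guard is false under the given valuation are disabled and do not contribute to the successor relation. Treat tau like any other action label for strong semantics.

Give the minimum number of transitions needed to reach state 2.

Answer: 2

Trace:
Layered search for 2:
  depth 0: {0}
  depth 1: {3}
  depth 2: {1,2}
2 enters at depth 2; path b·b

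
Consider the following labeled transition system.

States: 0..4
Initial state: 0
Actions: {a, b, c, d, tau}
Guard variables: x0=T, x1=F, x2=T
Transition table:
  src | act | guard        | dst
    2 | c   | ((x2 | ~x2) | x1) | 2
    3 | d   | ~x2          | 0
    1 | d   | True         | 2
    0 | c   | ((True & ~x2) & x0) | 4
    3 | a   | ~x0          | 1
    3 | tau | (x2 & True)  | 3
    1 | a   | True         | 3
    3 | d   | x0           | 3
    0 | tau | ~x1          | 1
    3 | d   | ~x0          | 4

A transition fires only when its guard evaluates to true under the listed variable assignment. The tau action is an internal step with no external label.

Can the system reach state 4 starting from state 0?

Guard filter leaves 6 enabled edge(s).
depth 0: {0}
depth 1: {1}  now seen {0,1}
depth 2: {2,3}  now seen {0,1,2,3}
R = {0,1,2,3}

Answer: UNREACHABLE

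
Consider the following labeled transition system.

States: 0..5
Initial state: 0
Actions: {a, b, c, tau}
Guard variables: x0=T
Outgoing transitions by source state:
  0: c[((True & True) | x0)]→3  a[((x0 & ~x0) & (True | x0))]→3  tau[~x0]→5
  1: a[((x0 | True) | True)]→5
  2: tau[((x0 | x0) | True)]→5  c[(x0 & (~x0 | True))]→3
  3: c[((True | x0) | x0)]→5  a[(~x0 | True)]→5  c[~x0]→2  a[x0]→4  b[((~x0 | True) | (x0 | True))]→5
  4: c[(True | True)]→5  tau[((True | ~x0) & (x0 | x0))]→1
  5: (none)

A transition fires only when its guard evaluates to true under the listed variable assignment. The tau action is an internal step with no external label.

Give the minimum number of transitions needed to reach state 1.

Layered search for 1:
  L0 = {0}
  L1 = {3}
  L2 = {4,5}
  L3 = {1}
depth(1)=3, e.g. c·a·tau

Answer: 3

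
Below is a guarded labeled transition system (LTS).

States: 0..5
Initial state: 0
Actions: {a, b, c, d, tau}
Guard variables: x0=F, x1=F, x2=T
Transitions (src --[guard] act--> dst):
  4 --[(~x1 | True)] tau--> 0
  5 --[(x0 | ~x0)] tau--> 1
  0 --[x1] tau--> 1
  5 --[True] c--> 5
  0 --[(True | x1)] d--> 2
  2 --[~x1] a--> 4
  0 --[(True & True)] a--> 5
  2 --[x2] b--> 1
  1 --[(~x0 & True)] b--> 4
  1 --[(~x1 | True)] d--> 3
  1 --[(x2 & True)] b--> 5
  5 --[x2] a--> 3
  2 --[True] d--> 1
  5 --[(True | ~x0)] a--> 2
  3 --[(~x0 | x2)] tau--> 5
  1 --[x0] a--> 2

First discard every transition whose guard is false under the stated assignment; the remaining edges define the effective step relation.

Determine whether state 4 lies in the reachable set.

Guard filter leaves 14 enabled edge(s).
Layer 0: {0}
Layer 1: {2,5}  total {0,2,5}
Layer 2: {1,3,4}  total {0,1,2,3,4,5}
R = {0,1,2,3,4,5}
trace reaching 4: d·a

Answer: REACHABLE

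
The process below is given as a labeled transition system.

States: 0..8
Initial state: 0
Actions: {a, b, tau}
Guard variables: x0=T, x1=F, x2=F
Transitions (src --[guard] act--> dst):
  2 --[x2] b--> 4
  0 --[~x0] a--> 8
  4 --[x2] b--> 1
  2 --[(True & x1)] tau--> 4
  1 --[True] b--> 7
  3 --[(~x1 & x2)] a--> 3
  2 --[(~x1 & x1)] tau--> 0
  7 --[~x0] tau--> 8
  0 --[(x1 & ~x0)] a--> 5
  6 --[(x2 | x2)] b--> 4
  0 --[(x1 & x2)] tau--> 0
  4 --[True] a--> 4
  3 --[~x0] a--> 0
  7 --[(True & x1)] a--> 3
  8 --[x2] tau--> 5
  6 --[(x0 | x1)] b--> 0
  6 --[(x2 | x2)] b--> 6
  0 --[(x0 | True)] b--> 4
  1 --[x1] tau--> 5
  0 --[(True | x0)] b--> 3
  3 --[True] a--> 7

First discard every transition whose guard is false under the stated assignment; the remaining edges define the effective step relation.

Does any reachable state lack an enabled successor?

Reachable = {0,3,4,7}
  0: b→3  b→4  [deg 2]
  3: a→7  [deg 1]
  4: a→4  [deg 1]
  7: ∅  [STUCK]
Path to 7: b·a

Answer: DEADLOCK at state 7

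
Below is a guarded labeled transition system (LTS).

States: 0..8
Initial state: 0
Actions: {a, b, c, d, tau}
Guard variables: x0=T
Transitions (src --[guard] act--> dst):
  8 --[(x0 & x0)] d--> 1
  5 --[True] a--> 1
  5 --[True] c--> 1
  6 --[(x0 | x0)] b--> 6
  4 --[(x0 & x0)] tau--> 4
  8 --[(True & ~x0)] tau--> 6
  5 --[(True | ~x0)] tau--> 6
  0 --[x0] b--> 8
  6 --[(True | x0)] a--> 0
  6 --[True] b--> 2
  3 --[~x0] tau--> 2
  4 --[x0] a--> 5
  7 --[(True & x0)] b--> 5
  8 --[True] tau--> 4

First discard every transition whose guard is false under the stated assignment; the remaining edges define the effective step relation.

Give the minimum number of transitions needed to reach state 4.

Answer: 2

Trace:
BFS to 4:
  Layer 0: {0}
  Layer 1: {8}
  Layer 2: {1,4}
4 enters at depth 2; path b·tau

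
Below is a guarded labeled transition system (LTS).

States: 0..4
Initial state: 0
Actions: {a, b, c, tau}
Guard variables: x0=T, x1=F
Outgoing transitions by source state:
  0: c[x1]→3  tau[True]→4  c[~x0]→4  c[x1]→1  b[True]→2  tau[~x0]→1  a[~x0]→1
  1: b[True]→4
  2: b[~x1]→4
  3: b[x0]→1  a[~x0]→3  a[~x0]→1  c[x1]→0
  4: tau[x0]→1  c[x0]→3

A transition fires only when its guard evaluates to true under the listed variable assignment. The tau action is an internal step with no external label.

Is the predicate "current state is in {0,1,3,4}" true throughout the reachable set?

Allowed set {0,1,3,4}
Reachable = {0,1,2,3,4}
  0: safe
  1: safe
  2: ✗ unsafe
  3: safe
  4: safe
reach 2 via b — violates

Answer: INVARIANT VIOLATED at state 2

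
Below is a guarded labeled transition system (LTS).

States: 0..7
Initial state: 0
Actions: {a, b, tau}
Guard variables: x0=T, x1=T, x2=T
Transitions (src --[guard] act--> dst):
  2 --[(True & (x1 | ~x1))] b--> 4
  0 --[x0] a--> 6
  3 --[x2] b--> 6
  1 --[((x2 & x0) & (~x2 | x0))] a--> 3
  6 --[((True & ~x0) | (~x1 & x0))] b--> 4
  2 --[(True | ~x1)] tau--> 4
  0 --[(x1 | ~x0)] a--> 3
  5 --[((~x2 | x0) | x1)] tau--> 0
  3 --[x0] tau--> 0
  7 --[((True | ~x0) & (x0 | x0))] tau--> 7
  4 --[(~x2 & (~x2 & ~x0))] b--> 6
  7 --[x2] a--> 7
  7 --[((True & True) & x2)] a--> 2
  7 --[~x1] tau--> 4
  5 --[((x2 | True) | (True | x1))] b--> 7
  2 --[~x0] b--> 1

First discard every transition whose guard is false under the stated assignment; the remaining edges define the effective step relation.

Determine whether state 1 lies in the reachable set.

Guard filter leaves 12 enabled edge(s).
depth 0: {0}
depth 1: {3,6}  now seen {0,3,6}
Reach set: {0,3,6}

Answer: UNREACHABLE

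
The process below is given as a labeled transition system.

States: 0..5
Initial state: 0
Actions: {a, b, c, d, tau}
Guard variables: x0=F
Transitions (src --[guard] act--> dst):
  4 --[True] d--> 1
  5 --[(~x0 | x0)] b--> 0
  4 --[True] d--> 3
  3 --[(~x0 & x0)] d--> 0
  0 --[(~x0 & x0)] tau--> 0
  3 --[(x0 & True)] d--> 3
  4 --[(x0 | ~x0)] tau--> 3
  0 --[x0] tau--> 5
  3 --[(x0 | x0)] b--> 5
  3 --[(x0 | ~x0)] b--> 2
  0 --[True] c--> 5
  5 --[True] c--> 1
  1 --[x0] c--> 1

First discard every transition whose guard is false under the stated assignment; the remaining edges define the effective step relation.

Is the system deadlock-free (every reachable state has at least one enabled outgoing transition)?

Reachable = {0,1,5}
  0: c→5  [1 out]
  1: ∅  [STUCK]
  5: b→0  c→1  [2 out]
Path to 1: c·c

Answer: DEADLOCK at state 1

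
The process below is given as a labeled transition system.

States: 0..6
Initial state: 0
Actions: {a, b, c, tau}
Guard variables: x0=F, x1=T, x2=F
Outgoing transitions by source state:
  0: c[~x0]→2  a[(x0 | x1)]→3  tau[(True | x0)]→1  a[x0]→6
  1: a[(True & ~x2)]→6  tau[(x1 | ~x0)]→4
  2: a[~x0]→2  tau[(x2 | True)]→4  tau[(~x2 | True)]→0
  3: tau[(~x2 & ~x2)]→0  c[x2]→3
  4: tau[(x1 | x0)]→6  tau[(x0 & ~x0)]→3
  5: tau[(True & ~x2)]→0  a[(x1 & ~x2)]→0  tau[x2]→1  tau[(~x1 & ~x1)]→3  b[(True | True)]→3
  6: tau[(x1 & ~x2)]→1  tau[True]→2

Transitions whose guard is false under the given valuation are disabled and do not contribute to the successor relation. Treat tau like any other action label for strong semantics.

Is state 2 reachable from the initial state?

Guard filter leaves 15 enabled edge(s).
depth 0: {0}
depth 1: {1,2,3}  now seen {0,1,2,3}
depth 2: {4,6}  now seen {0,1,2,3,4,6}
Reachable = {0,1,2,3,4,6}
witness 2: c

Answer: REACHABLE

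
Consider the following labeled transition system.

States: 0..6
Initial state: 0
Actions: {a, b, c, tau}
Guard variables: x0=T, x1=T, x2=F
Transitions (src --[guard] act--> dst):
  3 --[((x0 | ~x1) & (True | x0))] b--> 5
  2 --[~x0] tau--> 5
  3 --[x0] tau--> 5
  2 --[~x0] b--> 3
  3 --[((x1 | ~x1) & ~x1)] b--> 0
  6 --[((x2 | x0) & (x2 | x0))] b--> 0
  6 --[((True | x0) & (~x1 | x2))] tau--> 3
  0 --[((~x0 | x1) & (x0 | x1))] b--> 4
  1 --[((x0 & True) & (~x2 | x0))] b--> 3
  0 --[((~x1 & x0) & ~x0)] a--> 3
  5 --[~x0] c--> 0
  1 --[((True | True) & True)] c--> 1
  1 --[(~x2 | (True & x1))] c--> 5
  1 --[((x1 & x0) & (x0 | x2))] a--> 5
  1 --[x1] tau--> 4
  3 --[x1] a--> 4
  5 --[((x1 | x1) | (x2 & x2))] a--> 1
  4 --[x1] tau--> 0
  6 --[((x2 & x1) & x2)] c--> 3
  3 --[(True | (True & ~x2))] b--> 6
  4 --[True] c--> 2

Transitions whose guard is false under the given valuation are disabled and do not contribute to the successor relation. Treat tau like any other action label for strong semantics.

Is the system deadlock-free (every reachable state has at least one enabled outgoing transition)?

R = {0,2,4}
  0: b→4  [1 out]
  2: ∅  [deadlock]
  4: c→2  tau→0  [2 out]
trace reaching 2: b·c

Answer: DEADLOCK at state 2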